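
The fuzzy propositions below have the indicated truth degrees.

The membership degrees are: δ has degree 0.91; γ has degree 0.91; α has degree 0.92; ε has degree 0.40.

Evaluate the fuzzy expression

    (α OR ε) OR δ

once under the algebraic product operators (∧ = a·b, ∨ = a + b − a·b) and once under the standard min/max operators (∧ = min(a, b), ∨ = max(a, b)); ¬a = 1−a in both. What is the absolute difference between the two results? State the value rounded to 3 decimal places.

Under algebraic product:
  α OR ε = a + b − a·b on (0.9200, 0.4000) = 0.9520
  (α OR ε) OR δ = a + b − a·b on (0.9520, 0.9100) = 0.9957
  → value = 0.9957
Under standard min/max:
  α OR ε = max(a, b) on (0.92, 0.40) = 0.92
  (α OR ε) OR δ = max(a, b) on (0.92, 0.91) = 0.92
  → value = 0.9200
|0.9957 − 0.9200| = 0.076

0.076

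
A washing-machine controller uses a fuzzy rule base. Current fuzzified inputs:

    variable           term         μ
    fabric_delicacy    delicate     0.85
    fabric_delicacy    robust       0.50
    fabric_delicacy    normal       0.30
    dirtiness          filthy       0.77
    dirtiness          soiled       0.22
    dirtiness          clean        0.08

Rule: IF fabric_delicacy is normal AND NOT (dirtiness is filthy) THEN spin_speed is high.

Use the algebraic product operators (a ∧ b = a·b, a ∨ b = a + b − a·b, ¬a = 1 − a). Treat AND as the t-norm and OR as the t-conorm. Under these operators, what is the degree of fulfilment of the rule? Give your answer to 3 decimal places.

firing strength: normal=0.30, ¬filthy=1−0.77=0.23; AND[a·b] → w = 0.0690

0.069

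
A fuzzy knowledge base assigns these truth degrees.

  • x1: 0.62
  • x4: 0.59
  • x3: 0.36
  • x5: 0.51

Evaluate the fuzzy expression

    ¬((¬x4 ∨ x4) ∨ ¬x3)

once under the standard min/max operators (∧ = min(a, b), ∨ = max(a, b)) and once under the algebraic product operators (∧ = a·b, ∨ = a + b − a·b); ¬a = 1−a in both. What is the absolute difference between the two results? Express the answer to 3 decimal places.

0.273

Under standard min/max:
  ¬x4 = 1 − 0.59 = 0.41
  ¬x4 ∨ x4 = max(a, b) on (0.41, 0.59) = 0.59
  ¬x3 = 1 − 0.36 = 0.64
  (¬x4 ∨ x4) ∨ ¬x3 = max(a, b) on (0.59, 0.64) = 0.64
  ¬((¬x4 ∨ x4) ∨ ¬x3) = 1 − 0.64 = 0.36
  → value = 0.3600
Under algebraic product:
  ¬x4 = 1 − 0.5900 = 0.4100
  ¬x4 ∨ x4 = a + b − a·b on (0.4100, 0.5900) = 0.7581
  ¬x3 = 1 − 0.3600 = 0.6400
  (¬x4 ∨ x4) ∨ ¬x3 = a + b − a·b on (0.7581, 0.6400) = 0.9129
  ¬((¬x4 ∨ x4) ∨ ¬x3) = 1 − 0.9129 = 0.0871
  → value = 0.0871
|0.3600 − 0.0871| = 0.273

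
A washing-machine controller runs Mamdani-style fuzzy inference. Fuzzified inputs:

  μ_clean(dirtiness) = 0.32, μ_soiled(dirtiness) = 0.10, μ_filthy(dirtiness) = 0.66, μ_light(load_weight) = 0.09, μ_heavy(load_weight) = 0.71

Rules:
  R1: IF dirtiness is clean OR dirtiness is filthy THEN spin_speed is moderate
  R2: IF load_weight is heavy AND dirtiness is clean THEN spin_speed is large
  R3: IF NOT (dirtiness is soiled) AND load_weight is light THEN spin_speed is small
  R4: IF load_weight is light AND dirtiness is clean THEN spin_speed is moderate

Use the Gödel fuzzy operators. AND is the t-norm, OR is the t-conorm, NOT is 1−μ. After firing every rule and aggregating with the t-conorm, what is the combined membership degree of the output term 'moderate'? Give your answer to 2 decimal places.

0.66

R1: clean=0.32, filthy=0.66; OR[max(a, b)] → w = 0.66
R2: heavy=0.71, clean=0.32; AND[min(a, b)] → w = 0.32
R3: ¬soiled=1−0.10=0.90, light=0.09; AND[min(a, b)] → w = 0.09
R4: light=0.09, clean=0.32; AND[min(a, b)] → w = 0.09
Rules with consequent 'moderate': {R1, R4} → strengths 0.66, 0.09
Aggregate via t-conorm [max(a, b)]: 0.66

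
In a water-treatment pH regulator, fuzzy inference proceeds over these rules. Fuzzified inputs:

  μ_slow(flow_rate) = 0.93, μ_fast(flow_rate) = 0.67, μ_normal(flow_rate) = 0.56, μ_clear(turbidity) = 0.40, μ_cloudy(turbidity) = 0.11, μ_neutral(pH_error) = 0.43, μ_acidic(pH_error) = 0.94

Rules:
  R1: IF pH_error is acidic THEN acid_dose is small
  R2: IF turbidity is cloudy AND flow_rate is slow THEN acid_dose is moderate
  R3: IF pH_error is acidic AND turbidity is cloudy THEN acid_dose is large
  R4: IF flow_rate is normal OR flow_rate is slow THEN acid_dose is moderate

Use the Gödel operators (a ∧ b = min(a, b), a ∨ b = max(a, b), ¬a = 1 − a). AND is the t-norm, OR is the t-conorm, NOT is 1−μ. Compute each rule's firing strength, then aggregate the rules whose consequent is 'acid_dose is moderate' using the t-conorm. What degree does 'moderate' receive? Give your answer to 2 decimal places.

0.93

R1: acidic=0.94 → w = 0.94
R2: cloudy=0.11, slow=0.93; AND[min(a, b)] → w = 0.11
R3: acidic=0.94, cloudy=0.11; AND[min(a, b)] → w = 0.11
R4: normal=0.56, slow=0.93; OR[max(a, b)] → w = 0.93
Rules with consequent 'moderate': {R2, R4} → strengths 0.11, 0.93
Aggregate via t-conorm [max(a, b)]: 0.93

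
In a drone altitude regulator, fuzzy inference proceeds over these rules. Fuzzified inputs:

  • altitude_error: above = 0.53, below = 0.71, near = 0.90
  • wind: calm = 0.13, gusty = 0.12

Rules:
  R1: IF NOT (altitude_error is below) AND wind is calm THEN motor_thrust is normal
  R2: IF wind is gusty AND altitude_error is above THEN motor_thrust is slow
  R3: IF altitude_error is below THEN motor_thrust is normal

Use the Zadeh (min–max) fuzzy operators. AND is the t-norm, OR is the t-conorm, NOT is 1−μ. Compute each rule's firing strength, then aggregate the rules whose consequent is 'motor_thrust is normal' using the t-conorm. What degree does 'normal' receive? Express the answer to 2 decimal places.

0.71

R1: ¬below=1−0.71=0.29, calm=0.13; AND[min(a, b)] → w = 0.13
R2: gusty=0.12, above=0.53; AND[min(a, b)] → w = 0.12
R3: below=0.71 → w = 0.71
Rules with consequent 'normal': {R1, R3} → strengths 0.13, 0.71
Aggregate via t-conorm [max(a, b)]: 0.71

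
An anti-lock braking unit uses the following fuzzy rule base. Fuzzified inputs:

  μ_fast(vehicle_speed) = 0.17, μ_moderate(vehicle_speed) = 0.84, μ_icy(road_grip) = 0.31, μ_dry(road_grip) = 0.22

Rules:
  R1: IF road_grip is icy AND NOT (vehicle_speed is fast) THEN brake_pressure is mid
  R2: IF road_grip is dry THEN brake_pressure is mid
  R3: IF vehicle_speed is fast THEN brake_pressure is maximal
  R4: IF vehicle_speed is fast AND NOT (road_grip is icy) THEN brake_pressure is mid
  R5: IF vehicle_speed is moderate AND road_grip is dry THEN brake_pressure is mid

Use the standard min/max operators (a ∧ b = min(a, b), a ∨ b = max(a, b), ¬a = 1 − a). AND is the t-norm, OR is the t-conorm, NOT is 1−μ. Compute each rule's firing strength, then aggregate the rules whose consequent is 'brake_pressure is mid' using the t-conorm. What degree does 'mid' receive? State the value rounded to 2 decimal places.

0.31

R1: icy=0.31, ¬fast=1−0.17=0.83; AND[min(a, b)] → w = 0.31
R2: dry=0.22 → w = 0.22
R3: fast=0.17 → w = 0.17
R4: fast=0.17, ¬icy=1−0.31=0.69; AND[min(a, b)] → w = 0.17
R5: moderate=0.84, dry=0.22; AND[min(a, b)] → w = 0.22
Rules with consequent 'mid': {R1, R2, R4, R5} → strengths 0.31, 0.22, 0.17, 0.22
Aggregate via t-conorm [max(a, b)]: 0.31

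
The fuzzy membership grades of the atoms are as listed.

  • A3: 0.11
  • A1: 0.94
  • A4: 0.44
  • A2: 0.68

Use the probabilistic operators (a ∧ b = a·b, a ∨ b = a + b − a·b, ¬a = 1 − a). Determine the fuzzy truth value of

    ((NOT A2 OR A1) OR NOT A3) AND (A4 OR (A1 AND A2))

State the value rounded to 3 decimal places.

NOT A2 = 1 − 0.6800 = 0.3200
NOT A2 OR A1 = a + b − a·b on (0.3200, 0.9400) = 0.9592
NOT A3 = 1 − 0.1100 = 0.8900
(NOT A2 OR A1) OR NOT A3 = a + b − a·b on (0.9592, 0.8900) = 0.9955
A1 AND A2 = a·b on (0.9400, 0.6800) = 0.6392
A4 OR (A1 AND A2) = a + b − a·b on (0.4400, 0.6392) = 0.7980
((NOT A2 OR A1) OR NOT A3) AND (A4 OR (A1 AND A2)) = a·b on (0.9955, 0.7980) = 0.7944

0.794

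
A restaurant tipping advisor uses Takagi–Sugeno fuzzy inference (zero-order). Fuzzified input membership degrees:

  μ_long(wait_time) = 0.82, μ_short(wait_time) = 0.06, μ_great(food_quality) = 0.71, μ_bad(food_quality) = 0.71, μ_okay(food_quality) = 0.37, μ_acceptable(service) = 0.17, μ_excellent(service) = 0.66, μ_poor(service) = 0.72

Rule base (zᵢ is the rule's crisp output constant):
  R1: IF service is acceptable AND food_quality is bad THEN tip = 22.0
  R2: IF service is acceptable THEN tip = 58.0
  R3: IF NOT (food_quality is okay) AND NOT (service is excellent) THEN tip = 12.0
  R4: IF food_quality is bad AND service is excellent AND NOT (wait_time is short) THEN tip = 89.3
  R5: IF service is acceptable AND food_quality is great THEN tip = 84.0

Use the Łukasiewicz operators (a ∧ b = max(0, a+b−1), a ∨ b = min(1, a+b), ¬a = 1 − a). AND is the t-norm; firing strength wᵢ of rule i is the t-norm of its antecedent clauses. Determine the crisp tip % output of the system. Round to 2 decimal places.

R1 (z=22.0): acceptable=0.17, bad=0.71; AND[max(0, a+b−1)] → w = 0.00
R2 (z=58.0): acceptable=0.17 → w = 0.17
R3 (z=12.0): ¬okay=1−0.37=0.63, ¬excellent=1−0.66=0.34; AND[max(0, a+b−1)] → w = 0.00
R4 (z=89.3): bad=0.71, excellent=0.66, ¬short=1−0.06=0.94; AND[max(0, a+b−1)] → w = 0.31
R5 (z=84.0): acceptable=0.17, great=0.71; AND[max(0, a+b−1)] → w = 0.00
Weighted average = (0.00·22.0 + 0.17·58.0 + 0.00·12.0 + 0.31·89.3 + 0.00·84.0) / (0.00 + 0.17 + 0.00 + 0.31 + 0.00)
  = 37.5430 / 0.4800 = 78.21

78.21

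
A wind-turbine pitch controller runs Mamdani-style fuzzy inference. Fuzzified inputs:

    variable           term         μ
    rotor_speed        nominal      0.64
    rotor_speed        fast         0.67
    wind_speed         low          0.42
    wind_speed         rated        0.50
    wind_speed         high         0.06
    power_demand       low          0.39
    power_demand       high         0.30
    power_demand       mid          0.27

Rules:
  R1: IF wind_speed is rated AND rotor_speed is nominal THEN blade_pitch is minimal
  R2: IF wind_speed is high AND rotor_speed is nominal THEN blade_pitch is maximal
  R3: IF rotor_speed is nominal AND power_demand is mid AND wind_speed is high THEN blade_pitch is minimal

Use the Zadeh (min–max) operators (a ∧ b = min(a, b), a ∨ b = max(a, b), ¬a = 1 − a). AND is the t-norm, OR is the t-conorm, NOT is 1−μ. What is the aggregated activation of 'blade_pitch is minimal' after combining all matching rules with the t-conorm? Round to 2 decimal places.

R1: rated=0.50, nominal=0.64; AND[min(a, b)] → w = 0.50
R2: high=0.06, nominal=0.64; AND[min(a, b)] → w = 0.06
R3: nominal=0.64, mid=0.27, high=0.06; AND[min(a, b)] → w = 0.06
Rules with consequent 'minimal': {R1, R3} → strengths 0.50, 0.06
Aggregate via t-conorm [max(a, b)]: 0.50

0.50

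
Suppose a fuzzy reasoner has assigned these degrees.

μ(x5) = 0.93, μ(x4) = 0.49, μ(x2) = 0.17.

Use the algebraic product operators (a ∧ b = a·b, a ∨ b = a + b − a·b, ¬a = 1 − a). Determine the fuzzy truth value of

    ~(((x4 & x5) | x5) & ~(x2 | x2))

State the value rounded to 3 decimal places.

0.337

x4 & x5 = a·b on (0.4900, 0.9300) = 0.4557
(x4 & x5) | x5 = a + b − a·b on (0.4557, 0.9300) = 0.9619
x2 | x2 = a + b − a·b on (0.1700, 0.1700) = 0.3111
~(x2 | x2) = 1 − 0.3111 = 0.6889
((x4 & x5) | x5) & ~(x2 | x2) = a·b on (0.9619, 0.6889) = 0.6627
~(((x4 & x5) | x5) & ~(x2 | x2)) = 1 − 0.6627 = 0.3373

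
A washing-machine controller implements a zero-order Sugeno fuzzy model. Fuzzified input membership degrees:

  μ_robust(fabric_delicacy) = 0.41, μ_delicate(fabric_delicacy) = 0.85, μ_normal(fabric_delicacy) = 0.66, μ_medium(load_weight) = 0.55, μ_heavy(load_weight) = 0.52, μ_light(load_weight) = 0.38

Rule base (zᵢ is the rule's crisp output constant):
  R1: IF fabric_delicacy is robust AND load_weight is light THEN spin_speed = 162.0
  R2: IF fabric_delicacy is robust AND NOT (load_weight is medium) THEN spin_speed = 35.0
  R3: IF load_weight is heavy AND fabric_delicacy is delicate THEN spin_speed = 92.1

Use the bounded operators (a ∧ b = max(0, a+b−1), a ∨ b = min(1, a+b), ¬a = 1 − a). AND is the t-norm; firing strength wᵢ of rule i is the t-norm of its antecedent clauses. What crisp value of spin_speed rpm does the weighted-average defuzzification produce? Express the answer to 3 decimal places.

R1 (z=162.0): robust=0.41, light=0.38; AND[max(0, a+b−1)] → w = 0.00
R2 (z=35.0): robust=0.41, ¬medium=1−0.55=0.45; AND[max(0, a+b−1)] → w = 0.00
R3 (z=92.1): heavy=0.52, delicate=0.85; AND[max(0, a+b−1)] → w = 0.37
Weighted average = (0.00·162.0 + 0.00·35.0 + 0.37·92.1) / (0.00 + 0.00 + 0.37)
  = 34.0770 / 0.3700 = 92.100

92.100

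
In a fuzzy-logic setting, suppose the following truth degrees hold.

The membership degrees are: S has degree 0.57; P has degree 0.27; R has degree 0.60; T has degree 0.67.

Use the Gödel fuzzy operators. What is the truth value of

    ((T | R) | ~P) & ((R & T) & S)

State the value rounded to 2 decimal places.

0.57

T | R = max(a, b) on (0.67, 0.60) = 0.67
~P = 1 − 0.27 = 0.73
(T | R) | ~P = max(a, b) on (0.67, 0.73) = 0.73
R & T = min(a, b) on (0.60, 0.67) = 0.60
(R & T) & S = min(a, b) on (0.60, 0.57) = 0.57
((T | R) | ~P) & ((R & T) & S) = min(a, b) on (0.73, 0.57) = 0.57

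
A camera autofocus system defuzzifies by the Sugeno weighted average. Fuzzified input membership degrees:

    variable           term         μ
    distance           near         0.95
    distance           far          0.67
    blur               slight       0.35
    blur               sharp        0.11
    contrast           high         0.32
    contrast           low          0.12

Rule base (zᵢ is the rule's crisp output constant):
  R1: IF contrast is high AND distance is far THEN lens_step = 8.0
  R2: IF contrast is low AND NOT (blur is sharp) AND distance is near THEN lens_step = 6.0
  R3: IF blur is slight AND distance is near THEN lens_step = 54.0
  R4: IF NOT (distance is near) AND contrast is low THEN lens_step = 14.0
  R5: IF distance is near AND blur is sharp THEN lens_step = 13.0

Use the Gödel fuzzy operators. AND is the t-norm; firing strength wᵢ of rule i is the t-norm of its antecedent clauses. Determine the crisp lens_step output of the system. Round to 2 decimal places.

25.59

R1 (z=8.0): high=0.32, far=0.67; AND[min(a, b)] → w = 0.32
R2 (z=6.0): low=0.12, ¬sharp=1−0.11=0.89, near=0.95; AND[min(a, b)] → w = 0.12
R3 (z=54.0): slight=0.35, near=0.95; AND[min(a, b)] → w = 0.35
R4 (z=14.0): ¬near=1−0.95=0.05, low=0.12; AND[min(a, b)] → w = 0.05
R5 (z=13.0): near=0.95, sharp=0.11; AND[min(a, b)] → w = 0.11
Weighted average = (0.32·8.0 + 0.12·6.0 + 0.35·54.0 + 0.05·14.0 + 0.11·13.0) / (0.32 + 0.12 + 0.35 + 0.05 + 0.11)
  = 24.3100 / 0.9500 = 25.59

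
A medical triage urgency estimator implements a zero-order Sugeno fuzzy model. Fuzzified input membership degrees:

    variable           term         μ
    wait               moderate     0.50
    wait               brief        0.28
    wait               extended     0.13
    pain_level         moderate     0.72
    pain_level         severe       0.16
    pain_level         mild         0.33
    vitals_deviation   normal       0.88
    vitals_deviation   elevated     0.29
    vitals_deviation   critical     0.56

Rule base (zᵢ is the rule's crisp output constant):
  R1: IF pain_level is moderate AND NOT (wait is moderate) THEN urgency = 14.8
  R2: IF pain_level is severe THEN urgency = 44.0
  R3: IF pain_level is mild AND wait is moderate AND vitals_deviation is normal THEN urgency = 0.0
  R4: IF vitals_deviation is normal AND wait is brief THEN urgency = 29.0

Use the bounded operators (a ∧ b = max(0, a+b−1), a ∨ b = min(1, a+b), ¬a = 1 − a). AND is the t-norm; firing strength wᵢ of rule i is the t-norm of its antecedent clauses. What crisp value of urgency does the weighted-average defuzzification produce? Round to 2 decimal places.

R1 (z=14.8): moderate=0.72, ¬moderate=1−0.50=0.50; AND[max(0, a+b−1)] → w = 0.22
R2 (z=44.0): severe=0.16 → w = 0.16
R3 (z=0.0): mild=0.33, moderate=0.50, normal=0.88; AND[max(0, a+b−1)] → w = 0.00
R4 (z=29.0): normal=0.88, brief=0.28; AND[max(0, a+b−1)] → w = 0.16
Weighted average = (0.22·14.8 + 0.16·44.0 + 0.00·0.0 + 0.16·29.0) / (0.22 + 0.16 + 0.00 + 0.16)
  = 14.9360 / 0.5400 = 27.66

27.66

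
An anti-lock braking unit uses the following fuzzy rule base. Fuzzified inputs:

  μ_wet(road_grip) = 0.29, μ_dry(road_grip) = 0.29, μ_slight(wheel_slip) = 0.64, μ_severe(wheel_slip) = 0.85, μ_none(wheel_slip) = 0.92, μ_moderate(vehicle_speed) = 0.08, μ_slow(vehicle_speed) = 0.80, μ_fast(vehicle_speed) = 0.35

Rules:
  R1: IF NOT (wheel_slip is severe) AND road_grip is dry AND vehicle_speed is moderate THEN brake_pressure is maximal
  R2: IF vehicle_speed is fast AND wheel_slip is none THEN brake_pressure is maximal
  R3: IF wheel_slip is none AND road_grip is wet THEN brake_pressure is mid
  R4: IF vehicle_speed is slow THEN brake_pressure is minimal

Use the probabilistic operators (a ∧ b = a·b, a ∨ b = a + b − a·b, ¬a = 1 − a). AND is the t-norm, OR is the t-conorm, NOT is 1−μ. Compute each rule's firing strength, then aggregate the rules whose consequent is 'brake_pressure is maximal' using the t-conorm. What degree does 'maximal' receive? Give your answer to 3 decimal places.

R1: ¬severe=1−0.85=0.15, dry=0.29, moderate=0.08; AND[a·b] → w = 0.0035
R2: fast=0.35, none=0.92; AND[a·b] → w = 0.3220
R3: none=0.92, wet=0.29; AND[a·b] → w = 0.2668
R4: slow=0.80 → w = 0.8000
Rules with consequent 'maximal': {R1, R2} → strengths 0.0035, 0.3220
Aggregate via t-conorm [a + b − a·b]: 0.3244

0.324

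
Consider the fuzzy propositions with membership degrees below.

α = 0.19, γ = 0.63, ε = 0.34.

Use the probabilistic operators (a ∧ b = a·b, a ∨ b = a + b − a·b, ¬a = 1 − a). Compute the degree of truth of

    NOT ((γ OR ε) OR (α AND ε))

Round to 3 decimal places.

0.228

γ OR ε = a + b − a·b on (0.6300, 0.3400) = 0.7558
α AND ε = a·b on (0.1900, 0.3400) = 0.0646
(γ OR ε) OR (α AND ε) = a + b − a·b on (0.7558, 0.0646) = 0.7716
NOT ((γ OR ε) OR (α AND ε)) = 1 − 0.7716 = 0.2284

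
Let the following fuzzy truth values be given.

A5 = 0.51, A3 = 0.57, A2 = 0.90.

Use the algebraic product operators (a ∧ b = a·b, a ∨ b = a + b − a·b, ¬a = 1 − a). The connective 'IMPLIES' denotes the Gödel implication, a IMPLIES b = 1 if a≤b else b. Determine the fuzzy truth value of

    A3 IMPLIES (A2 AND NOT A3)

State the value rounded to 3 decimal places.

0.387

NOT A3 = 1 − 0.5700 = 0.4300
A2 AND NOT A3 = a·b on (0.9000, 0.4300) = 0.3870
A3 IMPLIES (A2 AND NOT A3)  [Gödel: 1 if a≤b else b] with a=0.5700, b=0.3870 → 0.3870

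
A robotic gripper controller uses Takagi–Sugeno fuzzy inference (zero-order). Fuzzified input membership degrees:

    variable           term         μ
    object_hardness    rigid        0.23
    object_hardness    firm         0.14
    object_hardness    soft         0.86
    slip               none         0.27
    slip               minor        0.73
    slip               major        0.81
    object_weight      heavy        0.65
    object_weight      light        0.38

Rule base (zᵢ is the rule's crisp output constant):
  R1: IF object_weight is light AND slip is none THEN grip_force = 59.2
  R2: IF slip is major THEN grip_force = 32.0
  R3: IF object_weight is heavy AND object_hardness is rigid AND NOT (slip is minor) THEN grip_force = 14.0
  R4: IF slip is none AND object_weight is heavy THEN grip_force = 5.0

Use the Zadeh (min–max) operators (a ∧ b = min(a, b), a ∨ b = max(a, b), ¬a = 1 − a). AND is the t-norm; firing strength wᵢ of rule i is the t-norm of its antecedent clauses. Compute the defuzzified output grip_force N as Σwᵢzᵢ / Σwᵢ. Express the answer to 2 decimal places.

R1 (z=59.2): light=0.38, none=0.27; AND[min(a, b)] → w = 0.27
R2 (z=32.0): major=0.81 → w = 0.81
R3 (z=14.0): heavy=0.65, rigid=0.23, ¬minor=1−0.73=0.27; AND[min(a, b)] → w = 0.23
R4 (z=5.0): none=0.27, heavy=0.65; AND[min(a, b)] → w = 0.27
Weighted average = (0.27·59.2 + 0.81·32.0 + 0.23·14.0 + 0.27·5.0) / (0.27 + 0.81 + 0.23 + 0.27)
  = 46.4740 / 1.5800 = 29.41

29.41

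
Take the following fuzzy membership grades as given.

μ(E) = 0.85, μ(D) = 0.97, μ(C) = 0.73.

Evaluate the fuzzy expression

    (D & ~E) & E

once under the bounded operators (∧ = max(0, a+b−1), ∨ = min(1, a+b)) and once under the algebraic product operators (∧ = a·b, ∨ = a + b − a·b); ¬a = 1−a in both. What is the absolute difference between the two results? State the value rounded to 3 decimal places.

Under bounded:
  ~E = 1 − 0.85 = 0.15
  D & ~E = max(0, a+b−1) on (0.97, 0.15) = 0.12
  (D & ~E) & E = max(0, a+b−1) on (0.12, 0.85) = 0.00
  → value = 0.0000
Under algebraic product:
  ~E = 1 − 0.8500 = 0.1500
  D & ~E = a·b on (0.9700, 0.1500) = 0.1455
  (D & ~E) & E = a·b on (0.1455, 0.8500) = 0.1237
  → value = 0.1237
|0.0000 − 0.1237| = 0.124

0.124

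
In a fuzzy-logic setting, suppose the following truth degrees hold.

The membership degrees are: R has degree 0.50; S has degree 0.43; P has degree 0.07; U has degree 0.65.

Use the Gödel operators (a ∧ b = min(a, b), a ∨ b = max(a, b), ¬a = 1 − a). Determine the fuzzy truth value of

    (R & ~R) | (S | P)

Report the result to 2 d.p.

0.50

~R = 1 − 0.50 = 0.50
R & ~R = min(a, b) on (0.50, 0.50) = 0.50
S | P = max(a, b) on (0.43, 0.07) = 0.43
(R & ~R) | (S | P) = max(a, b) on (0.50, 0.43) = 0.50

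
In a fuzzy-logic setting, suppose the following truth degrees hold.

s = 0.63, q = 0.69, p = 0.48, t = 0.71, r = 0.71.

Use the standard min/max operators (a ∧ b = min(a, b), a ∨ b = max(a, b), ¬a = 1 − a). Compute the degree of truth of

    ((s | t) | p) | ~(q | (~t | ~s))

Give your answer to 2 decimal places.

0.71

s | t = max(a, b) on (0.63, 0.71) = 0.71
(s | t) | p = max(a, b) on (0.71, 0.48) = 0.71
~t = 1 − 0.71 = 0.29
~s = 1 − 0.63 = 0.37
~t | ~s = max(a, b) on (0.29, 0.37) = 0.37
q | (~t | ~s) = max(a, b) on (0.69, 0.37) = 0.69
~(q | (~t | ~s)) = 1 − 0.69 = 0.31
((s | t) | p) | ~(q | (~t | ~s)) = max(a, b) on (0.71, 0.31) = 0.71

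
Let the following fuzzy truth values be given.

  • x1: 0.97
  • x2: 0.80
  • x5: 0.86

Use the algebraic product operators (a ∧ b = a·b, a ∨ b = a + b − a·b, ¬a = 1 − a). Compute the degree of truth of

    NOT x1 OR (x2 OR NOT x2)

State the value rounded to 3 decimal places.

NOT x1 = 1 − 0.9700 = 0.0300
NOT x2 = 1 − 0.8000 = 0.2000
x2 OR NOT x2 = a + b − a·b on (0.8000, 0.2000) = 0.8400
NOT x1 OR (x2 OR NOT x2) = a + b − a·b on (0.0300, 0.8400) = 0.8448

0.845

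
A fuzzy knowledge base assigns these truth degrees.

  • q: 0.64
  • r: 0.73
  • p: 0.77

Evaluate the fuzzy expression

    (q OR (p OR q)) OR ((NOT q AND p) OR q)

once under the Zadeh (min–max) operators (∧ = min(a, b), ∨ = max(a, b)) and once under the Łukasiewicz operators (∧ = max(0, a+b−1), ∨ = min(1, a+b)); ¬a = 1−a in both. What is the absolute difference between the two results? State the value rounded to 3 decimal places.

0.230

Under Zadeh (min–max):
  p OR q = max(a, b) on (0.77, 0.64) = 0.77
  q OR (p OR q) = max(a, b) on (0.64, 0.77) = 0.77
  NOT q = 1 − 0.64 = 0.36
  NOT q AND p = min(a, b) on (0.36, 0.77) = 0.36
  (NOT q AND p) OR q = max(a, b) on (0.36, 0.64) = 0.64
  (q OR (p OR q)) OR ((NOT q AND p) OR q) = max(a, b) on (0.77, 0.64) = 0.77
  → value = 0.7700
Under Łukasiewicz:
  p OR q = min(1, a+b) on (0.77, 0.64) = 1.00
  q OR (p OR q) = min(1, a+b) on (0.64, 1.00) = 1.00
  NOT q = 1 − 0.64 = 0.36
  NOT q AND p = max(0, a+b−1) on (0.36, 0.77) = 0.13
  (NOT q AND p) OR q = min(1, a+b) on (0.13, 0.64) = 0.77
  (q OR (p OR q)) OR ((NOT q AND p) OR q) = min(1, a+b) on (1.00, 0.77) = 1.00
  → value = 1.0000
|0.7700 − 1.0000| = 0.230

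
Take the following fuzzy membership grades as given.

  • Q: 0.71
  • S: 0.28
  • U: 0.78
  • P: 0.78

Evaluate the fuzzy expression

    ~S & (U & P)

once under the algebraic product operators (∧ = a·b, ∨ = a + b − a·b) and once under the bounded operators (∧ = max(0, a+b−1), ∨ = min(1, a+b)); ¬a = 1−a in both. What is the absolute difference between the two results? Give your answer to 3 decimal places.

0.158

Under algebraic product:
  ~S = 1 − 0.2800 = 0.7200
  U & P = a·b on (0.7800, 0.7800) = 0.6084
  ~S & (U & P) = a·b on (0.7200, 0.6084) = 0.4380
  → value = 0.4380
Under bounded:
  ~S = 1 − 0.28 = 0.72
  U & P = max(0, a+b−1) on (0.78, 0.78) = 0.56
  ~S & (U & P) = max(0, a+b−1) on (0.72, 0.56) = 0.28
  → value = 0.2800
|0.4380 − 0.2800| = 0.158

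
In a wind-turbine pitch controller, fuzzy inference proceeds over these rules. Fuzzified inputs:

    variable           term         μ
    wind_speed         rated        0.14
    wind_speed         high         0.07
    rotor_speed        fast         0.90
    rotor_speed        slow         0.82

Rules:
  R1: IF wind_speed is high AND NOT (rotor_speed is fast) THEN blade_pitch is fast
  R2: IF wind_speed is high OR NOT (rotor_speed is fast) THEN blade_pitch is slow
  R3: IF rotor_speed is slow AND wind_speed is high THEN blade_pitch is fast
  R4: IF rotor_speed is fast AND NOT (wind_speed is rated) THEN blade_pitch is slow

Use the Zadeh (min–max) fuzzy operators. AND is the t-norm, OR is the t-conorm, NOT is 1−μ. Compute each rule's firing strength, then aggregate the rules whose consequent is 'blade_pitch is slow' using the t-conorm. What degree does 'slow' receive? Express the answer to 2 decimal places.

R1: high=0.07, ¬fast=1−0.90=0.10; AND[min(a, b)] → w = 0.07
R2: high=0.07, ¬fast=1−0.90=0.10; OR[max(a, b)] → w = 0.10
R3: slow=0.82, high=0.07; AND[min(a, b)] → w = 0.07
R4: fast=0.90, ¬rated=1−0.14=0.86; AND[min(a, b)] → w = 0.86
Rules with consequent 'slow': {R2, R4} → strengths 0.10, 0.86
Aggregate via t-conorm [max(a, b)]: 0.86

0.86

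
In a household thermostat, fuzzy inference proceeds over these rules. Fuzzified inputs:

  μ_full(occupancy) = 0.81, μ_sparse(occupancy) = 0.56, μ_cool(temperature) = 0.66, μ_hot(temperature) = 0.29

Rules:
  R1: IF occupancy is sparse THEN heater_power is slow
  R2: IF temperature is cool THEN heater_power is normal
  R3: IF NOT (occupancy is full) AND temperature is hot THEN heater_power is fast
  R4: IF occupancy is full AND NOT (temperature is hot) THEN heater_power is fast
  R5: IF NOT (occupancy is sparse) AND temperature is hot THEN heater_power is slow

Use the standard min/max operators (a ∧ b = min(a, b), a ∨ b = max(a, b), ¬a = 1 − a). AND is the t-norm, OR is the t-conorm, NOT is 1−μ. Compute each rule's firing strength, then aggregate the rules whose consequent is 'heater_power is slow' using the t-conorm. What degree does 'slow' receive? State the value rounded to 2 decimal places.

0.56

R1: sparse=0.56 → w = 0.56
R2: cool=0.66 → w = 0.66
R3: ¬full=1−0.81=0.19, hot=0.29; AND[min(a, b)] → w = 0.19
R4: full=0.81, ¬hot=1−0.29=0.71; AND[min(a, b)] → w = 0.71
R5: ¬sparse=1−0.56=0.44, hot=0.29; AND[min(a, b)] → w = 0.29
Rules with consequent 'slow': {R1, R5} → strengths 0.56, 0.29
Aggregate via t-conorm [max(a, b)]: 0.56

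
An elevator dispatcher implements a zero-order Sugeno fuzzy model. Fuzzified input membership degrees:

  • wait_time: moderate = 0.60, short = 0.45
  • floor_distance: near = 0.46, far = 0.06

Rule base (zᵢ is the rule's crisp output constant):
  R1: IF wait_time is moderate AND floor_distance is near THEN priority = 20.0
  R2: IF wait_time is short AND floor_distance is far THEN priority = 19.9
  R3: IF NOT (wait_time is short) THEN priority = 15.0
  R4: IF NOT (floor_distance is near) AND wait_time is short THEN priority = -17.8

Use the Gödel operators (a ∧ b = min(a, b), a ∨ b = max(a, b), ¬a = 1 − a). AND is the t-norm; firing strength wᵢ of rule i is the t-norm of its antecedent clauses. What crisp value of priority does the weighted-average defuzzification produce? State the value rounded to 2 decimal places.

R1 (z=20.0): moderate=0.60, near=0.46; AND[min(a, b)] → w = 0.46
R2 (z=19.9): short=0.45, far=0.06; AND[min(a, b)] → w = 0.06
R3 (z=15.0): ¬short=1−0.45=0.55 → w = 0.55
R4 (z=-17.8): ¬near=1−0.46=0.54, short=0.45; AND[min(a, b)] → w = 0.45
Weighted average = (0.46·20.0 + 0.06·19.9 + 0.55·15.0 + 0.45·-17.8) / (0.46 + 0.06 + 0.55 + 0.45)
  = 10.6340 / 1.5200 = 7.00

7.00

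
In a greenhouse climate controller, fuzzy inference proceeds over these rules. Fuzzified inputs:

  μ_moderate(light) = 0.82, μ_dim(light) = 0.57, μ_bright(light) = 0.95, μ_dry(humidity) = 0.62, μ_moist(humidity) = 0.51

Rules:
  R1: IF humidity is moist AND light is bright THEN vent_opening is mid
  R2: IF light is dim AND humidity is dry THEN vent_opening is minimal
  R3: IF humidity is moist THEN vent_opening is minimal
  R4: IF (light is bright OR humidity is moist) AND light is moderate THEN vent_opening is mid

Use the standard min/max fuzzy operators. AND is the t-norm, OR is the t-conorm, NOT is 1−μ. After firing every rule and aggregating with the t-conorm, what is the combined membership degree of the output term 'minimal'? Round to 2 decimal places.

0.57

R1: moist=0.51, bright=0.95; AND[min(a, b)] → w = 0.51
R2: dim=0.57, dry=0.62; AND[min(a, b)] → w = 0.57
R3: moist=0.51 → w = 0.51
R4: (bright=0.95 OR moist=0.51) = 0.95; AND[min(a, b)] with moderate=0.82 → w = 0.82
Rules with consequent 'minimal': {R2, R3} → strengths 0.57, 0.51
Aggregate via t-conorm [max(a, b)]: 0.57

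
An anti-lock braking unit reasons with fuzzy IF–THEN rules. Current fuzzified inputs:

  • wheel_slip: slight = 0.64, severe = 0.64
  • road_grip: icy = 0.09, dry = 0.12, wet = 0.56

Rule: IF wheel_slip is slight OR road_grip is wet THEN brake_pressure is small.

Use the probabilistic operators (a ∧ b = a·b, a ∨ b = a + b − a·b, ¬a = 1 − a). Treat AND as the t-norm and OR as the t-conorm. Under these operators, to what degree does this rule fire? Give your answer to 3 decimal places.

0.842

firing strength: slight=0.64, wet=0.56; OR[a + b − a·b] → w = 0.8416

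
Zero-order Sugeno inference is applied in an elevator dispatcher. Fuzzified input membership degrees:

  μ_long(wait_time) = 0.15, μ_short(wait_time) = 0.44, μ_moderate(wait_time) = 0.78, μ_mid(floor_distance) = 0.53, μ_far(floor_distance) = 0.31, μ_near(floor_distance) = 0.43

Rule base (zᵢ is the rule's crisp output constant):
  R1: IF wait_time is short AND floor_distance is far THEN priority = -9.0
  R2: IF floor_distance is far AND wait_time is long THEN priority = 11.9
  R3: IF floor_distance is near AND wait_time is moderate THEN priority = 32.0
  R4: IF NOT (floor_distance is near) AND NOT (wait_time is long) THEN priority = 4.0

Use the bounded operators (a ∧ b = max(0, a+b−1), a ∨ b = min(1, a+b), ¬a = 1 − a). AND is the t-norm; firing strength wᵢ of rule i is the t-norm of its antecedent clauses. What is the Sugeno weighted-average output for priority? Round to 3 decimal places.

13.333

R1 (z=-9.0): short=0.44, far=0.31; AND[max(0, a+b−1)] → w = 0.00
R2 (z=11.9): far=0.31, long=0.15; AND[max(0, a+b−1)] → w = 0.00
R3 (z=32.0): near=0.43, moderate=0.78; AND[max(0, a+b−1)] → w = 0.21
R4 (z=4.0): ¬near=1−0.43=0.57, ¬long=1−0.15=0.85; AND[max(0, a+b−1)] → w = 0.42
Weighted average = (0.00·-9.0 + 0.00·11.9 + 0.21·32.0 + 0.42·4.0) / (0.00 + 0.00 + 0.21 + 0.42)
  = 8.4000 / 0.6300 = 13.333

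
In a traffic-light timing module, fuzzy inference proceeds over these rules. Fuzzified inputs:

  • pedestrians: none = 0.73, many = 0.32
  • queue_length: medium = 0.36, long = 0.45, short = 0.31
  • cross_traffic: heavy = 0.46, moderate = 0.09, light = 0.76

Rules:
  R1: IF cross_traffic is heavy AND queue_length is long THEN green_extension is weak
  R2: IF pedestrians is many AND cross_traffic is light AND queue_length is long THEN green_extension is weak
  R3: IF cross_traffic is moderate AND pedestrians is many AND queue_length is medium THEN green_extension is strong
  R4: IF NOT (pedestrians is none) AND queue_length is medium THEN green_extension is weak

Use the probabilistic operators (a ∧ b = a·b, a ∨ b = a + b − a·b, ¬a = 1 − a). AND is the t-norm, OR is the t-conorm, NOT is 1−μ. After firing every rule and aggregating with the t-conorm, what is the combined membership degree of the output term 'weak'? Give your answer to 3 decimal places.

R1: heavy=0.46, long=0.45; AND[a·b] → w = 0.2070
R2: many=0.32, light=0.76, long=0.45; AND[a·b] → w = 0.1094
R3: moderate=0.09, many=0.32, medium=0.36; AND[a·b] → w = 0.0104
R4: ¬none=1−0.73=0.27, medium=0.36; AND[a·b] → w = 0.0972
Rules with consequent 'weak': {R1, R2, R4} → strengths 0.2070, 0.1094, 0.0972
Aggregate via t-conorm [a + b − a·b]: 0.3624

0.362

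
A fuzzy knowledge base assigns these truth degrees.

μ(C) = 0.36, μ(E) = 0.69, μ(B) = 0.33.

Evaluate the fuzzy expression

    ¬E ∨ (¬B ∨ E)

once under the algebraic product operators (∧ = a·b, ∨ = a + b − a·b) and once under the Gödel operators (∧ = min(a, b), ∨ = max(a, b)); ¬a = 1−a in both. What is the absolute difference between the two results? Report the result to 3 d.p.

Under algebraic product:
  ¬E = 1 − 0.6900 = 0.3100
  ¬B = 1 − 0.3300 = 0.6700
  ¬B ∨ E = a + b − a·b on (0.6700, 0.6900) = 0.8977
  ¬E ∨ (¬B ∨ E) = a + b − a·b on (0.3100, 0.8977) = 0.9294
  → value = 0.9294
Under Gödel:
  ¬E = 1 − 0.69 = 0.31
  ¬B = 1 − 0.33 = 0.67
  ¬B ∨ E = max(a, b) on (0.67, 0.69) = 0.69
  ¬E ∨ (¬B ∨ E) = max(a, b) on (0.31, 0.69) = 0.69
  → value = 0.6900
|0.9294 − 0.6900| = 0.239

0.239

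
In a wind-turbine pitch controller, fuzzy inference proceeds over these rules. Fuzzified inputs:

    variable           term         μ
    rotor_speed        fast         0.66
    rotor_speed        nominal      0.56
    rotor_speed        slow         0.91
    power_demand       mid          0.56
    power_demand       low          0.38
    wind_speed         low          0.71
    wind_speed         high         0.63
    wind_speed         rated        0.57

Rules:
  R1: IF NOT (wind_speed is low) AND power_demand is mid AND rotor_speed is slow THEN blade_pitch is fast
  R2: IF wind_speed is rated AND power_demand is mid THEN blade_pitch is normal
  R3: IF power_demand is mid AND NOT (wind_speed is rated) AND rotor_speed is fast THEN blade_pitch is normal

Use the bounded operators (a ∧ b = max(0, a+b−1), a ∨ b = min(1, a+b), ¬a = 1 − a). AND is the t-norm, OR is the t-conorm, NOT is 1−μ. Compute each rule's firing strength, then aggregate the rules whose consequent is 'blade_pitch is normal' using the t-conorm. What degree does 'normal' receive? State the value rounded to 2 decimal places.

0.13

R1: ¬low=1−0.71=0.29, mid=0.56, slow=0.91; AND[max(0, a+b−1)] → w = 0.00
R2: rated=0.57, mid=0.56; AND[max(0, a+b−1)] → w = 0.13
R3: mid=0.56, ¬rated=1−0.57=0.43, fast=0.66; AND[max(0, a+b−1)] → w = 0.00
Rules with consequent 'normal': {R2, R3} → strengths 0.13, 0.00
Aggregate via t-conorm [min(1, a+b)]: 0.13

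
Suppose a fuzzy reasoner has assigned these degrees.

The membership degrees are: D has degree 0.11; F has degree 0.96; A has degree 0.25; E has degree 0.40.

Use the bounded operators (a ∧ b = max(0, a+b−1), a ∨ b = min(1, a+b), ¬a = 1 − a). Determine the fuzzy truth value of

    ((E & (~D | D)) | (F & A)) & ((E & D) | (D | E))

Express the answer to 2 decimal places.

0.12

~D = 1 − 0.11 = 0.89
~D | D = min(1, a+b) on (0.89, 0.11) = 1.00
E & (~D | D) = max(0, a+b−1) on (0.40, 1.00) = 0.40
F & A = max(0, a+b−1) on (0.96, 0.25) = 0.21
(E & (~D | D)) | (F & A) = min(1, a+b) on (0.40, 0.21) = 0.61
E & D = max(0, a+b−1) on (0.40, 0.11) = 0.00
D | E = min(1, a+b) on (0.11, 0.40) = 0.51
(E & D) | (D | E) = min(1, a+b) on (0.00, 0.51) = 0.51
((E & (~D | D)) | (F & A)) & ((E & D) | (D | E)) = max(0, a+b−1) on (0.61, 0.51) = 0.12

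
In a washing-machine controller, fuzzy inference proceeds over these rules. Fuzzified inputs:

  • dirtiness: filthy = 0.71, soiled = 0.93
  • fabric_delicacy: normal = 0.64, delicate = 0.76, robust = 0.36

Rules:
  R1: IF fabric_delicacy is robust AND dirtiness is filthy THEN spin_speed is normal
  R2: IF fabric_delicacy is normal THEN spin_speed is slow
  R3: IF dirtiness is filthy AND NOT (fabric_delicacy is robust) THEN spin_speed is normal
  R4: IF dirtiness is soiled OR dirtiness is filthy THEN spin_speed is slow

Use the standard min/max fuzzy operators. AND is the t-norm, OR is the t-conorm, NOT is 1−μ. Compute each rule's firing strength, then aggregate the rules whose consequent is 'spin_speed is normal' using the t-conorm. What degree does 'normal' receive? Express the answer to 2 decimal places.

R1: robust=0.36, filthy=0.71; AND[min(a, b)] → w = 0.36
R2: normal=0.64 → w = 0.64
R3: filthy=0.71, ¬robust=1−0.36=0.64; AND[min(a, b)] → w = 0.64
R4: soiled=0.93, filthy=0.71; OR[max(a, b)] → w = 0.93
Rules with consequent 'normal': {R1, R3} → strengths 0.36, 0.64
Aggregate via t-conorm [max(a, b)]: 0.64

0.64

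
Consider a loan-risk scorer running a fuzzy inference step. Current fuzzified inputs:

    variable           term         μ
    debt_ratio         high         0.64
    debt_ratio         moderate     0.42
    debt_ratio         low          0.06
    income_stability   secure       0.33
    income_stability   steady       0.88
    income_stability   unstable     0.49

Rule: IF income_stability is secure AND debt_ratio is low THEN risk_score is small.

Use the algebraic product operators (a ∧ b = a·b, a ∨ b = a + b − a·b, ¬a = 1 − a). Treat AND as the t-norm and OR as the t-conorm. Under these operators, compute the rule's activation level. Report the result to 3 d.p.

0.020

firing strength: secure=0.33, low=0.06; AND[a·b] → w = 0.0198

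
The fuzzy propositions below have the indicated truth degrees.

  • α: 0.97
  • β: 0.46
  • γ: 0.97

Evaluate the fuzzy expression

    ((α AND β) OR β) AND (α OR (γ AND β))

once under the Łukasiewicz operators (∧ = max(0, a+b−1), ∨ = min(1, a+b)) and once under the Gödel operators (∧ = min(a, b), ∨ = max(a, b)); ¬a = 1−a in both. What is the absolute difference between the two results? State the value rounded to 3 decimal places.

0.430

Under Łukasiewicz:
  α AND β = max(0, a+b−1) on (0.97, 0.46) = 0.43
  (α AND β) OR β = min(1, a+b) on (0.43, 0.46) = 0.89
  γ AND β = max(0, a+b−1) on (0.97, 0.46) = 0.43
  α OR (γ AND β) = min(1, a+b) on (0.97, 0.43) = 1.00
  ((α AND β) OR β) AND (α OR (γ AND β)) = max(0, a+b−1) on (0.89, 1.00) = 0.89
  → value = 0.8900
Under Gödel:
  α AND β = min(a, b) on (0.97, 0.46) = 0.46
  (α AND β) OR β = max(a, b) on (0.46, 0.46) = 0.46
  γ AND β = min(a, b) on (0.97, 0.46) = 0.46
  α OR (γ AND β) = max(a, b) on (0.97, 0.46) = 0.97
  ((α AND β) OR β) AND (α OR (γ AND β)) = min(a, b) on (0.46, 0.97) = 0.46
  → value = 0.4600
|0.8900 − 0.4600| = 0.430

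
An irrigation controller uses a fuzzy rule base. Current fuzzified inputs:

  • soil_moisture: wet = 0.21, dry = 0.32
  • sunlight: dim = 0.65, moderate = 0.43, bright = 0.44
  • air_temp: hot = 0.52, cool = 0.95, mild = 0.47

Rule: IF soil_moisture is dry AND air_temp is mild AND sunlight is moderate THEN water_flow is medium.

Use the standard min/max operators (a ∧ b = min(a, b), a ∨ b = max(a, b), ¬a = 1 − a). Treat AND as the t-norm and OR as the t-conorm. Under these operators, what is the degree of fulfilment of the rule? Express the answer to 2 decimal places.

0.32

firing strength: dry=0.32, mild=0.47, moderate=0.43; AND[min(a, b)] → w = 0.32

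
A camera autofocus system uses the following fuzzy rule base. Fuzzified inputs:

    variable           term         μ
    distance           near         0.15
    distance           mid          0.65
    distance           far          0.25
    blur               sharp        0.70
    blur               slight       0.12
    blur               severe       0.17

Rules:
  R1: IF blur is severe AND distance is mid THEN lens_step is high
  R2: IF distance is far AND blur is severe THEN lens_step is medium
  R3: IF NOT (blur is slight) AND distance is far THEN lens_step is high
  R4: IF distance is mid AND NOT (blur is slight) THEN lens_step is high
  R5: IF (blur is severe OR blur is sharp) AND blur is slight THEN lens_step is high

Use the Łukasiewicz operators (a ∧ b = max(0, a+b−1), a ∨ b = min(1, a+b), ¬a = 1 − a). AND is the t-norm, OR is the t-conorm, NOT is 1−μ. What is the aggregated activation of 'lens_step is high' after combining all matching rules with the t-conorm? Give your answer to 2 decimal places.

R1: severe=0.17, mid=0.65; AND[max(0, a+b−1)] → w = 0.00
R2: far=0.25, severe=0.17; AND[max(0, a+b−1)] → w = 0.00
R3: ¬slight=1−0.12=0.88, far=0.25; AND[max(0, a+b−1)] → w = 0.13
R4: mid=0.65, ¬slight=1−0.12=0.88; AND[max(0, a+b−1)] → w = 0.53
R5: (severe=0.17 OR sharp=0.70) = 0.87; AND[max(0, a+b−1)] with slight=0.12 → w = 0.00
Rules with consequent 'high': {R1, R3, R4, R5} → strengths 0.00, 0.13, 0.53, 0.00
Aggregate via t-conorm [min(1, a+b)]: 0.66

0.66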